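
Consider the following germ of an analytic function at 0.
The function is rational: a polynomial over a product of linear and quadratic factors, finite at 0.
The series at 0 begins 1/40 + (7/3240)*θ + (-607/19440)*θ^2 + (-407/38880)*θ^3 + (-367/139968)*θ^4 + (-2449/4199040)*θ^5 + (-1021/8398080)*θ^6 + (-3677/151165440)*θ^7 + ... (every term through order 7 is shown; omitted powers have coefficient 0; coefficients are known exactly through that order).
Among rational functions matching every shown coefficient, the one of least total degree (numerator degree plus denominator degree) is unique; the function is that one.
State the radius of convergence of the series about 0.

No rational of total degree below 4 reproduces all 8 coefficients; solving the [2/2] Pade equations on them gives f(θ) = (-9*θ**2/8 - 2*θ/9 + 9/10)/(θ - 6)**2, whose expansion matches every shown term.
Denominator factor (θ - 6)^2: pole of order 2 at 6, modulus 6.
The radius of convergence is the smallest modulus among the singular points: 6.

The radius of convergence is 6.


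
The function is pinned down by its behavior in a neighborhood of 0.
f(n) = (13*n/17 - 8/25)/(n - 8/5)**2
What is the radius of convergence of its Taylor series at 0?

The radius of convergence is 8/5.

Denominator factor (n - 8/5)^2: pole of order 2 at 8/5, modulus 8/5.
The radius of convergence is the smallest modulus among the singular points: 8/5.


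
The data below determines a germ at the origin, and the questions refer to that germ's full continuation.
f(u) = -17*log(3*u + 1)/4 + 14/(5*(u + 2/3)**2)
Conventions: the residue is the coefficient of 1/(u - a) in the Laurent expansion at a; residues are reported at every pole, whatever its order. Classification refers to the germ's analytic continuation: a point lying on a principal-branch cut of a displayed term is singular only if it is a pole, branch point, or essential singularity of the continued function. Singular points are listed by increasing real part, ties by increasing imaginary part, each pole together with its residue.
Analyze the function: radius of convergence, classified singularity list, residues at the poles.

Denominator factor (u + 2/3)^2: pole of order 2 at -2/3, modulus 2/3.
Branch term (-17/4)*log(1 - u/(-1/3)): its argument vanishes at u = -1/3, a logarithmic branch point, modulus 1/3.
The radius of convergence is the smallest modulus among the singular points: 1/3.
The branch term is analytic at -2/3 and contributes nothing to the residue; only the rational part matters.
At the order-2 pole -2/3 set g(u) = (u - (-2/3))^2*(rational part) = 14/5.
Order-2 pole: residue = g'(a); g'(-2/3) = 0, so the residue is 0.
List the singular points by increasing real part (a conjugate pair: the negative imaginary part first).

Radius of convergence at 0: 1/3.
At -2/3: a pole of order 2; residue 0.
At -1/3: a logarithmic branch point.


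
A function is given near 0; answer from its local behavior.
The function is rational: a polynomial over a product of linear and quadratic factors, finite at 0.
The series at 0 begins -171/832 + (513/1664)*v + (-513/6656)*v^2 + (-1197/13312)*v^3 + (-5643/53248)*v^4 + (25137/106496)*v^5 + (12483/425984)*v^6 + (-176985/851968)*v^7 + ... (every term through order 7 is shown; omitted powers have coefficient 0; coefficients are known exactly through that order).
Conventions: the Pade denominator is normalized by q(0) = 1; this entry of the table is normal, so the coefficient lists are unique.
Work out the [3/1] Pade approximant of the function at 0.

Taylor coefficients needed (read off): a_0 = -171/832, a_1 = 513/1664, a_2 = -513/6656, a_3 = -1197/13312, a_4 = -5643/53248.
Write the denominator as Q(v) = 1 + q1*v. Requiring Q*f - P = O(v^5) with deg P <= 3 kills the coefficients of v^4..v^4 in Q*f:
  v^4: a_4 + q1*a_3 = 0, i.e. -5643/53248 + (-1197/13312)*q1 = 0.
Solving this linear system: q1 = -33/28.
The numerator is Q*f truncated at degree 3: P0 = a_0 = -171/832; P1 = a_1 + q1*a_0 = 12825/23296; P2 = a_2 + q1*a_1 = -2565/5824; P3 = a_3 + q1*a_2 = 171/186368.

The Pade approximant has numerator coefficients [-171/832, 12825/23296, -2565/5824, 171/186368]; denominator coefficients [1, -33/28].


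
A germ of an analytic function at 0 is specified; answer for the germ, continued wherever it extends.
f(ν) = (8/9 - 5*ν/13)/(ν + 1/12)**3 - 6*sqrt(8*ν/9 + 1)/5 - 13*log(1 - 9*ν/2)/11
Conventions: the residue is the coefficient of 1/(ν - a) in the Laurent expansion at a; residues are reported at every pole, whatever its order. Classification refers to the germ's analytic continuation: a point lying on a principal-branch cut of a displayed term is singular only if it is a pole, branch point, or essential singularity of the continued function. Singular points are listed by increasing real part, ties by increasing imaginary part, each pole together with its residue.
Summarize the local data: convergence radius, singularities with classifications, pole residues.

Radius of convergence at 0: 1/12.
At -9/8: an algebraic (square-root) branch point.
At -1/12: a pole of order 3; residue 0.
At 2/9: a logarithmic branch point.

Denominator factor (ν + 1/12)^3: pole of order 3 at -1/12, modulus 1/12.
Branch term (-6/5)*sqrt(1 - ν/(-9/8)): its argument vanishes at ν = -9/8, a square-root branch point, modulus 9/8.
Branch term (-13/11)*log(1 - ν/(2/9)): its argument vanishes at ν = 2/9, a logarithmic branch point, modulus 2/9.
The radius of convergence is the smallest modulus among the singular points: 1/12.
The branch terms are analytic at -1/12 and contribute nothing to the residue; only the rational part matters.
At the order-3 pole -1/12 set g(ν) = (ν - (-1/12))^3*(rational part) = 8/9 - 5*ν/13.
Order-3 pole: residue = g''(a)/2; g''(-1/12) = 0, so the residue is 0.
List the singular points by increasing real part (a conjugate pair: the negative imaginary part first).


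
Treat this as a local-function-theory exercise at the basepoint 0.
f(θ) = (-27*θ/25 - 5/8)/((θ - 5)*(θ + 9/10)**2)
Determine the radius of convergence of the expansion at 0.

The radius of convergence is 9/10.

Denominator factor (θ + 9/10)^2: pole of order 2 at -9/10, modulus 9/10.
Denominator factor (θ - 5): pole of order 1 at 5, modulus 5.
The radius of convergence is the smallest modulus among the singular points: 9/10.


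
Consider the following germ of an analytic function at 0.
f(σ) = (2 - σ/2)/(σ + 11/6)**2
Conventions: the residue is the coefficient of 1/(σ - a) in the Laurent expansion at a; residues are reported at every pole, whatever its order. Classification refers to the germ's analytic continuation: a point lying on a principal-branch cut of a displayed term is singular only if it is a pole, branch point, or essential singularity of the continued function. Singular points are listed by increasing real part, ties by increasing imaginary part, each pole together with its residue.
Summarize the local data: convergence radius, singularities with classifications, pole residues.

Radius of convergence at 0: 11/6.
At -11/6: a pole of order 2; residue -1/2.

Denominator factor (σ + 11/6)^2: pole of order 2 at -11/6, modulus 11/6.
The radius of convergence is the smallest modulus among the singular points: 11/6.
At the order-2 pole -11/6 set g(σ) = (σ - (-11/6))^2*f(σ) = 2 - σ/2.
Order-2 pole: residue = g'(a); g'(-11/6) = -1/2, so the residue is -1/2.


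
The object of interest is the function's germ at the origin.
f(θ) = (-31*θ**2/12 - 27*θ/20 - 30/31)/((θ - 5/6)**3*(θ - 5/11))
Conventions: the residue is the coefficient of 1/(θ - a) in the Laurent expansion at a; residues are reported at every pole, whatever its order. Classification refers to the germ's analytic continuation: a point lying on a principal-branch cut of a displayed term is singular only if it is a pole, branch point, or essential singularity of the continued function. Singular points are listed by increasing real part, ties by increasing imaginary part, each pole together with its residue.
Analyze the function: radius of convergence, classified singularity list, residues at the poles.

Radius of convergence at 0: 5/11.
At 5/11: a pole of order 1; residue 18850788/484375.
At 5/6: a pole of order 3; residue -18850788/484375.

Denominator factor (θ - 5/11): pole of order 1 at 5/11, modulus 5/11.
Denominator factor (θ - 5/6)^3: pole of order 3 at 5/6, modulus 5/6.
The radius of convergence is the smallest modulus among the singular points: 5/11.
At the order-1 pole 5/11 set g(θ) = (θ - (5/11))*f(θ) = (-31*θ**2/12 - 27*θ/20 - 30/31)/(θ - 5/6)**3.
Simple pole: residue = g(a) at a = 5/11, which is 18850788/484375.
At the order-3 pole 5/6 set g(θ) = (θ - (5/6))^3*f(θ) = (-31*θ**2/12 - 27*θ/20 - 30/31)/(θ - 5/11).
Order-3 pole: residue = g''(a)/2; g''(5/6) = -37701576/484375, so the residue is -18850788/484375.
List the singular points by increasing real part (a conjugate pair: the negative imaginary part first).


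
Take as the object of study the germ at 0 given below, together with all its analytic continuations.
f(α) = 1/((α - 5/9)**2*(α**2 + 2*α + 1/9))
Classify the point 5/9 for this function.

The denominator factor α - 5/9 vanishes at 5/9 and appears to the power 2; the numerator there equals 1, nonzero, and no other factor vanishes.
Hence a pole whose order is the multiplicity, 2.

The point is a pole of order 2.


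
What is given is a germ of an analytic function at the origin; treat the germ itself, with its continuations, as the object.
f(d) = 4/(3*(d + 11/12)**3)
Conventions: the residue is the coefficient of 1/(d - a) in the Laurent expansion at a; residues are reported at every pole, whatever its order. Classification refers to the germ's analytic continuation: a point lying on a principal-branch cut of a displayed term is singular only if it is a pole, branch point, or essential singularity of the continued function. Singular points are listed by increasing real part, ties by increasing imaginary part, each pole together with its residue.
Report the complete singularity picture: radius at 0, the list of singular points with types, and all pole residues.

Denominator factor (d + 11/12)^3: pole of order 3 at -11/12, modulus 11/12.
The radius of convergence is the smallest modulus among the singular points: 11/12.
At the order-3 pole -11/12 set g(d) = (d - (-11/12))^3*f(d) = 4/3.
Order-3 pole: residue = g''(a)/2; g''(-11/12) = 0, so the residue is 0.

Radius of convergence at 0: 11/12.
At -11/12: a pole of order 3; residue 0.


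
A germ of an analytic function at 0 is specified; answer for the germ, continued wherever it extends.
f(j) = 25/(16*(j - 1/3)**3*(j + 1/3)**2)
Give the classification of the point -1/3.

The point is a pole of order 2.

The denominator factor j + 1/3 vanishes at -1/3 and appears to the power 2; the numerator there equals 25/16, nonzero, and no other factor vanishes.
Hence a pole whose order is the multiplicity, 2.


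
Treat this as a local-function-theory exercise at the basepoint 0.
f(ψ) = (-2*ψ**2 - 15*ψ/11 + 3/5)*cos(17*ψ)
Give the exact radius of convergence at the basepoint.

The factor cos(17*ψ) is entire and contributes no finite singular point.
The polynomial part has no poles.
No finite singular points: the Taylor series at 0 converges everywhere.

The radius of convergence is infinite.


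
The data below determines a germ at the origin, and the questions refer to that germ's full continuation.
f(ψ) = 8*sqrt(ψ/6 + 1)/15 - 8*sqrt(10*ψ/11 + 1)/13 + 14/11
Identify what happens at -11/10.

The point is an algebraic (square-root) branch point.

The term (-8/13)*sqrt(1 - ψ/(-11/10)) has argument 1 - -11/10/(-11/10) = 0 at -11/10: a square-root (algebraic, two-sheeted) branch point; the remaining terms are analytic or single-valued there.


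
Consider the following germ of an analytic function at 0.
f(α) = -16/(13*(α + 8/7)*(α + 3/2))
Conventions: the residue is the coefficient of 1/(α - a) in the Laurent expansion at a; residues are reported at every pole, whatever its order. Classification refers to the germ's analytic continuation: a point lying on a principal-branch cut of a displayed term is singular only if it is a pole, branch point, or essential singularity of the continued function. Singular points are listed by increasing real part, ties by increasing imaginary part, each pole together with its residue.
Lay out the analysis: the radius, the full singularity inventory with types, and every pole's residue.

Denominator factor (α + 8/7): pole of order 1 at -8/7, modulus 8/7.
Denominator factor (α + 3/2): pole of order 1 at -3/2, modulus 3/2.
The radius of convergence is the smallest modulus among the singular points: 8/7.
At the order-1 pole -3/2 set g(α) = (α - (-3/2))*f(α) = -16/(13*(α + 8/7)).
Simple pole: residue = g(a) at a = -3/2, which is 224/65.
At the order-1 pole -8/7 set g(α) = (α - (-8/7))*f(α) = -16/(13*(α + 3/2)).
Simple pole: residue = g(a) at a = -8/7, which is -224/65.
List the singular points by increasing real part (a conjugate pair: the negative imaginary part first).

Radius of convergence at 0: 8/7.
At -3/2: a pole of order 1; residue 224/65.
At -8/7: a pole of order 1; residue -224/65.


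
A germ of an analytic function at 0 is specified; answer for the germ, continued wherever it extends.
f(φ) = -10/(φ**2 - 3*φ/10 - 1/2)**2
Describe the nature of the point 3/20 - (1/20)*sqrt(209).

The denominator factor φ**2 - 3*φ/10 - 1/2 vanishes at 3/20 - (1/20)*sqrt(209) and appears to the power 2; the numerator there equals -10, nonzero, and no other factor vanishes.
Hence a pole whose order is the multiplicity, 2.

The point is a pole of order 2.


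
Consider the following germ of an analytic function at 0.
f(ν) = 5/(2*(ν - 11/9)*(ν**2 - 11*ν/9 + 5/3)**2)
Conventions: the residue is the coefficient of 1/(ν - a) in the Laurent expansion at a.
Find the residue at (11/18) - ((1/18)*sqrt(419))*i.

The factor ν**2 - 11*ν/9 + 5/3 splits as (ν - a)(ν - a') with a = (11/18) - ((1/18)*sqrt(419))*i, a' = (11/18) + ((1/18)*sqrt(419))*i. At the order-2 pole a set g(ν) = (ν - a)^2*f(ν) = [5/(2*(ν - 11/9))] / (ν - a')^2.
Order-2 pole: residue = g'(a); g'((11/18) - ((1/18)*sqrt(419))*i) = (-9/20) - ((68211/3511220)*sqrt(419))*i, so the residue is (-9/20) - ((68211/3511220)*sqrt(419))*i.

The residue is (-9/20) - ((68211/3511220)*sqrt(419))*i.


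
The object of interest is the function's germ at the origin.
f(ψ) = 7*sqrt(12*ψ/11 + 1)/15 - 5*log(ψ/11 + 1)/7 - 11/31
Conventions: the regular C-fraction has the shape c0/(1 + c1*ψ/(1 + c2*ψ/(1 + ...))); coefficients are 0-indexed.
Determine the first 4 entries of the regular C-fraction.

The regular C-fraction coefficients are [52/465, -6789/4004, 598063/292292, 53422187/1440733767].

Taylor coefficients (expand at 0): a_0 = 52/465, a_1 = 73/385, a_2 = -563/8470, a_3 = 5267/139755.
c0 = a_0 = 52/465. Peel one level at a time: if S = 1 + c*ψ/S' with S'(0) = 1, then c is the ψ-coefficient of S and S' = c*ψ/(S - 1).
S_1 = c0/f = 1 + (-6789/4004)*ψ + (55619859/16032016)*ψ^2 + ...; c1 = -6789/4004.
S_2 = c1*ψ/(S_1 - 1) = 1 + (598063/292292)*ψ + (-587057/7737708)*ψ^2 + ...; c2 = 598063/292292.
S_3 = c2*ψ/(S_2 - 1) = 1 + (53422187/1440733767)*ψ + ...; c3 = 53422187/1440733767.


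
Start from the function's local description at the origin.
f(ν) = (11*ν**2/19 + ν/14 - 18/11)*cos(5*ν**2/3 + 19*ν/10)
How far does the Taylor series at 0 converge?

The radius of convergence is infinite.

The factor cos(5*ν**2/3 + 19*ν/10) is entire and contributes no finite singular point.
The polynomial part has no poles.
No finite singular points: the Taylor series at 0 converges everywhere.


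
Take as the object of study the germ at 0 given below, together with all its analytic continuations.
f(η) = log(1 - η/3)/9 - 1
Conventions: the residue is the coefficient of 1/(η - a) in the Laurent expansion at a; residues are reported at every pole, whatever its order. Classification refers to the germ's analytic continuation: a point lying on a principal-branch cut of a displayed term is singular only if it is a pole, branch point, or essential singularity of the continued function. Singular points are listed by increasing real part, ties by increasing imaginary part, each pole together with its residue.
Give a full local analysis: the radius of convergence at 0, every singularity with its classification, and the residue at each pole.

Radius of convergence at 0: 3.
At 3: a logarithmic branch point.

Branch term (1/9)*log(1 - η/(3)): its argument vanishes at η = 3, a logarithmic branch point, modulus 3.
The radius of convergence is the smallest modulus among the singular points: 3.


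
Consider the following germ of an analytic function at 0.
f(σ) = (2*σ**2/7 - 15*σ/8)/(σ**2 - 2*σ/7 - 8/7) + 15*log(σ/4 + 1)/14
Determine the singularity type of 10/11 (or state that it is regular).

Denominator factors: σ**2 - 2*σ/7 - 8/7 = -488/847 at σ = 10/11 — none vanishes.
Branch term log(1 - σ/(-4)): argument at 10/11 is 27/22, nonzero, so 10/11 is not its branch point (a point on a principal cut is still regular for the continued germ).
So the germ continues analytically to 10/11.

The point is a regular point.


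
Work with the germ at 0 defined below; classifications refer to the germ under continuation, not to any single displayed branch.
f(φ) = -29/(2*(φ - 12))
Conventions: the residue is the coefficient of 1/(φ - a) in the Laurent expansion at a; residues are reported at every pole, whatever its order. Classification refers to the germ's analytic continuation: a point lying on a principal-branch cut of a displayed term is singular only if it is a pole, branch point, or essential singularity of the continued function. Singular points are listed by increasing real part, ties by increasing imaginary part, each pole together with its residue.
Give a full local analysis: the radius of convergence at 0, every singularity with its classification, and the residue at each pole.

Denominator factor (φ - 12): pole of order 1 at 12, modulus 12.
The radius of convergence is the smallest modulus among the singular points: 12.
At the order-1 pole 12 set g(φ) = (φ - (12))*f(φ) = -29/2.
Simple pole: residue = g(a) at a = 12, which is -29/2.

Radius of convergence at 0: 12.
At 12: a pole of order 1; residue -29/2.


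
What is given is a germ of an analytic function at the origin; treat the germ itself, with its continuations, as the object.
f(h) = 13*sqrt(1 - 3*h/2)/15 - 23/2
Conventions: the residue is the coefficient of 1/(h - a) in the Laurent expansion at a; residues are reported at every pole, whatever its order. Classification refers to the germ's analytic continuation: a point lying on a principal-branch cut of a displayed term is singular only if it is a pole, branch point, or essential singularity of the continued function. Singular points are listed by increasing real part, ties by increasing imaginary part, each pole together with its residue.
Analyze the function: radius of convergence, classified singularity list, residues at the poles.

Radius of convergence at 0: 2/3.
At 2/3: an algebraic (square-root) branch point.

Branch term (13/15)*sqrt(1 - h/(2/3)): its argument vanishes at h = 2/3, a square-root branch point, modulus 2/3.
The radius of convergence is the smallest modulus among the singular points: 2/3.


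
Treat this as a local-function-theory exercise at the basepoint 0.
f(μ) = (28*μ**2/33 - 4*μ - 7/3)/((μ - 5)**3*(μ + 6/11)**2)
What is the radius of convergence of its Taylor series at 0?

The radius of convergence is 6/11.

Denominator factor (μ - 5)^3: pole of order 3 at 5, modulus 5.
Denominator factor (μ + 6/11)^2: pole of order 2 at -6/11, modulus 6/11.
The radius of convergence is the smallest modulus among the singular points: 6/11.


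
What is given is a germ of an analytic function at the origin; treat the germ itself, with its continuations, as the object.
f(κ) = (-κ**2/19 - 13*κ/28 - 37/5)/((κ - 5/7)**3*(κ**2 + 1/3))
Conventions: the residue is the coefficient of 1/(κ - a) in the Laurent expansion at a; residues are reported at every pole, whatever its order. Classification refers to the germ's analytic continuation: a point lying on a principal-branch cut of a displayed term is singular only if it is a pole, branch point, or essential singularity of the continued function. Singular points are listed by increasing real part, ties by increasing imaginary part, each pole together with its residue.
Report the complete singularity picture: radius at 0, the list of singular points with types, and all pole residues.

Radius of convergence at 0: (1/3)*sqrt(3).
At -((1/3)*sqrt(3))*i: a pole of order 1; residue (1309141281/181129280) - ((41766081/18112928)*sqrt(3))*i.
At ((1/3)*sqrt(3))*i: a pole of order 1; residue (1309141281/181129280) + ((41766081/18112928)*sqrt(3))*i.
At 5/7: a pole of order 3; residue -1309141281/90564640.

Denominator factor (κ**2 + 1/3): discriminant -4/3, complex-conjugate roots ((1/3)*sqrt(3))*i and -((1/3)*sqrt(3))*i; poles of order 1, moduli (1/3)*sqrt(3) and (1/3)*sqrt(3).
Denominator factor (κ - 5/7)^3: pole of order 3 at 5/7, modulus 5/7.
The radius of convergence is the smallest modulus among the singular points: (1/3)*sqrt(3).
The factor κ**2 + 1/3 splits as (κ - a)(κ - a') with a = -((1/3)*sqrt(3))*i, a' = ((1/3)*sqrt(3))*i. At the order-1 pole a set g(κ) = (κ - a)*f(κ) = [(-κ**2/19 - 13*κ/28 - 37/5)/(κ - 5/7)**3] / (κ - a').
Simple pole: residue = g(a) at a = -((1/3)*sqrt(3))*i, which is (1309141281/181129280) - ((41766081/18112928)*sqrt(3))*i.
The factor κ**2 + 1/3 splits as (κ - a)(κ - a') with a = ((1/3)*sqrt(3))*i, a' = -((1/3)*sqrt(3))*i. At the order-1 pole a set g(κ) = (κ - a)*f(κ) = [(-κ**2/19 - 13*κ/28 - 37/5)/(κ - 5/7)**3] / (κ - a').
Simple pole: residue = g(a) at a = ((1/3)*sqrt(3))*i, which is (1309141281/181129280) + ((41766081/18112928)*sqrt(3))*i.
At the order-3 pole 5/7 set g(κ) = (κ - (5/7))^3*f(κ) = (-κ**2/19 - 13*κ/28 - 37/5)/(κ**2 + 1/3).
Order-3 pole: residue = g''(a)/2; g''(5/7) = -1309141281/45282320, so the residue is -1309141281/90564640.
List the singular points by increasing real part (a conjugate pair: the negative imaginary part first).


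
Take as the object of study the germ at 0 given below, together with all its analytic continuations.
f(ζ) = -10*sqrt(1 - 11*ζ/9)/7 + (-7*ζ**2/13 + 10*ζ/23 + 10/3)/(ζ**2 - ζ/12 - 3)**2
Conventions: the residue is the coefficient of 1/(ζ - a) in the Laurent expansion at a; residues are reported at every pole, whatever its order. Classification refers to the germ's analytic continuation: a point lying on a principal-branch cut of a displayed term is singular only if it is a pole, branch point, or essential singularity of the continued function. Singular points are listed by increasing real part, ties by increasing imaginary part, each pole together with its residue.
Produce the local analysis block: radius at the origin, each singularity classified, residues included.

Radius of convergence at 0: 9/11.
At 1/24 - (1/24)*sqrt(1729): a pole of order 2; residue (5132448/893842859)*sqrt(1729).
At 9/11: an algebraic (square-root) branch point.
At 1/24 + (1/24)*sqrt(1729): a pole of order 2; residue -(5132448/893842859)*sqrt(1729).


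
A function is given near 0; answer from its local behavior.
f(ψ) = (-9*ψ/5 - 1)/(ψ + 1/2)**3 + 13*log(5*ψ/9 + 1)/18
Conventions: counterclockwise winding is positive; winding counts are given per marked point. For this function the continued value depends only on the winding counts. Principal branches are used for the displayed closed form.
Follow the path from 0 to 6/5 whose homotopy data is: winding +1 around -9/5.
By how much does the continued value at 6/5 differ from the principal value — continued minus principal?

The rational part is single-valued and drops out of the difference; each branch term changes only by its own monodromy.
(13/18)*log(1 - ψ/(-9/5)): each positive loop around -9/5 adds 2*pi*i to the log, so winding +1 contributes (13/18)*(1)*2*pi*i = (13/9)*pi*i.
Summing the contributions at ψ = 6/5 gives (13/9)*pi*i.

Continued minus principal equals (13/9)*pi*i.


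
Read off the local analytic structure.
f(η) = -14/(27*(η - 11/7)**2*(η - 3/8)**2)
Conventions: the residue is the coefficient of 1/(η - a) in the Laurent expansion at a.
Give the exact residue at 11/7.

At the order-2 pole 11/7 set g(η) = (η - (11/7))^2*f(η) = -14/(27*(η - 3/8)**2).
Order-2 pole: residue = g'(a); g'(11/7) = 4917248/8120601, so the residue is 4917248/8120601.

The residue is 4917248/8120601.


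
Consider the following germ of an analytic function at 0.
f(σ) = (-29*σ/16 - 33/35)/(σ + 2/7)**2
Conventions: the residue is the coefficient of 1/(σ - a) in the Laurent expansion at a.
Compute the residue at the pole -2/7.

At the order-2 pole -2/7 set g(σ) = (σ - (-2/7))^2*f(σ) = -29*σ/16 - 33/35.
Order-2 pole: residue = g'(a); g'(-2/7) = -29/16, so the residue is -29/16.

The residue is -29/16.


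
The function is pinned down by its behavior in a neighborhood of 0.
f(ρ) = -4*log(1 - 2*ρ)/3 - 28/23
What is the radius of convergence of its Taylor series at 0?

Branch term (-4/3)*log(1 - ρ/(1/2)): its argument vanishes at ρ = 1/2, a logarithmic branch point, modulus 1/2.
The radius of convergence is the smallest modulus among the singular points: 1/2.

The radius of convergence is 1/2.


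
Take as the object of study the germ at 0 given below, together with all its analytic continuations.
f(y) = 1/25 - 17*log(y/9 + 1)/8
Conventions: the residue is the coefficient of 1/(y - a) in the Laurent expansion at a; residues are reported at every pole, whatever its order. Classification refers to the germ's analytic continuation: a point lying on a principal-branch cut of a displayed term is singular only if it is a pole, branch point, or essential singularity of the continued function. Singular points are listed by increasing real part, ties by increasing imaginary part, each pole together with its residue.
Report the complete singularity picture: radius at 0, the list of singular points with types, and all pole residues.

Radius of convergence at 0: 9.
At -9: a logarithmic branch point.

Branch term (-17/8)*log(1 - y/(-9)): its argument vanishes at y = -9, a logarithmic branch point, modulus 9.
The radius of convergence is the smallest modulus among the singular points: 9.


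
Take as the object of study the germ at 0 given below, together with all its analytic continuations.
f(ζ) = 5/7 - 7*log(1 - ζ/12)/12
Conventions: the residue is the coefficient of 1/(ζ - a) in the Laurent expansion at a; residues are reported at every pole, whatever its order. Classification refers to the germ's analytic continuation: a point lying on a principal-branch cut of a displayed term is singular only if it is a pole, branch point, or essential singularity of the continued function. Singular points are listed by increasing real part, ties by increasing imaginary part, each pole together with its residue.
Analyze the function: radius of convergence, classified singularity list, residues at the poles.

Branch term (-7/12)*log(1 - ζ/(12)): its argument vanishes at ζ = 12, a logarithmic branch point, modulus 12.
The radius of convergence is the smallest modulus among the singular points: 12.

Radius of convergence at 0: 12.
At 12: a logarithmic branch point.


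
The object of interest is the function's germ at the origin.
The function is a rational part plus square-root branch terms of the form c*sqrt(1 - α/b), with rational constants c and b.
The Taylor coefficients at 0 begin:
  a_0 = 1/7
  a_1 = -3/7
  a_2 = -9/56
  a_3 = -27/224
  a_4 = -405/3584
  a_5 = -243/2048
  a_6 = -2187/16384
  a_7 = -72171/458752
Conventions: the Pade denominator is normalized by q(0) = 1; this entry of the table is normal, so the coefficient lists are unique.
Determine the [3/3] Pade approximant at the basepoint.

Taylor coefficients needed (read off): a_0 = 1/7, a_1 = -3/7, a_2 = -9/56, a_3 = -27/224, a_4 = -405/3584, a_5 = -243/2048, a_6 = -2187/16384.
Write the denominator as Q(α) = 1 + q1*α + q2*α^2 + q3*α^3. Requiring Q*f - P = O(α^7) with deg P <= 3 kills the coefficients of α^4..α^6 in Q*f:
  α^4: a_4 + q1*a_3 + q2*a_2 + q3*a_1 = 0, i.e. -405/3584 + (-27/224)*q1 + (-9/56)*q2 + (-3/7)*q3 = 0.
  α^5: a_5 + q1*a_4 + q2*a_3 + q3*a_2 = 0, i.e. -243/2048 + (-405/3584)*q1 + (-27/224)*q2 + (-9/56)*q3 = 0.
  α^6: a_6 + q1*a_5 + q2*a_4 + q3*a_3 = 0, i.e. -2187/16384 + (-243/2048)*q1 + (-405/3584)*q2 + (-27/224)*q3 = 0.
Solving this linear system: q1 = -15/8, q2 = 27/32, q3 = -27/512.
The numerator is Q*f truncated at degree 3: P0 = a_0 = 1/7; P1 = a_1 + q1*a_0 = -39/56; P2 = a_2 + q1*a_1 + q2*a_0 = 171/224; P3 = a_3 + q1*a_2 + q2*a_1 + q3*a_0 = -675/3584.

The Pade approximant has numerator coefficients [1/7, -39/56, 171/224, -675/3584]; denominator coefficients [1, -15/8, 27/32, -27/512].


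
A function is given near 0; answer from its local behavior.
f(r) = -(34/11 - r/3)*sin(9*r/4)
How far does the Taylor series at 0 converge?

The factor -sin(9*r/4) is entire and contributes no finite singular point.
The polynomial part has no poles.
No finite singular points: the Taylor series at 0 converges everywhere.

The radius of convergence is infinite.


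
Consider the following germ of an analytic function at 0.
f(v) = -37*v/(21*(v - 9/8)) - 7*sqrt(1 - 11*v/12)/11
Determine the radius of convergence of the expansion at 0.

The radius of convergence is 12/11.

Denominator factor (v - 9/8): pole of order 1 at 9/8, modulus 9/8.
Branch term (-7/11)*sqrt(1 - v/(12/11)): its argument vanishes at v = 12/11, a square-root branch point, modulus 12/11.
The radius of convergence is the smallest modulus among the singular points: 12/11.


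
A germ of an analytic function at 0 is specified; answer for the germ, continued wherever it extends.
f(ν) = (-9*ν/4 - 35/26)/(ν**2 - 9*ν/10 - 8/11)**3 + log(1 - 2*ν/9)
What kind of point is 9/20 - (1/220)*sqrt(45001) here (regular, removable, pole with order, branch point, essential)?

The denominator factor ν**2 - 9*ν/10 - 8/11 vanishes at 9/20 - (1/220)*sqrt(45001) and appears to the power 3; the numerator there equals -2453/1040 + (9/880)*sqrt(45001), nonzero, and no other factor vanishes.
The branch terms are analytic at this point.
Hence a pole whose order is the multiplicity, 3.

The point is a pole of order 3.


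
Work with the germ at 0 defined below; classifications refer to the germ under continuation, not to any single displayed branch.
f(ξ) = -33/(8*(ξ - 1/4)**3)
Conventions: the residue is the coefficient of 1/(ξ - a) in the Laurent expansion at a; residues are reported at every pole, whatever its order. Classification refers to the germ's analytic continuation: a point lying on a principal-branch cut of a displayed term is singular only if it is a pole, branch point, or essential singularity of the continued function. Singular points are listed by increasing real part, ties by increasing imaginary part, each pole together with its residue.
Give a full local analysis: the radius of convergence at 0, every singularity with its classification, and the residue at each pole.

Denominator factor (ξ - 1/4)^3: pole of order 3 at 1/4, modulus 1/4.
The radius of convergence is the smallest modulus among the singular points: 1/4.
At the order-3 pole 1/4 set g(ξ) = (ξ - (1/4))^3*f(ξ) = -33/8.
Order-3 pole: residue = g''(a)/2; g''(1/4) = 0, so the residue is 0.

Radius of convergence at 0: 1/4.
At 1/4: a pole of order 3; residue 0.


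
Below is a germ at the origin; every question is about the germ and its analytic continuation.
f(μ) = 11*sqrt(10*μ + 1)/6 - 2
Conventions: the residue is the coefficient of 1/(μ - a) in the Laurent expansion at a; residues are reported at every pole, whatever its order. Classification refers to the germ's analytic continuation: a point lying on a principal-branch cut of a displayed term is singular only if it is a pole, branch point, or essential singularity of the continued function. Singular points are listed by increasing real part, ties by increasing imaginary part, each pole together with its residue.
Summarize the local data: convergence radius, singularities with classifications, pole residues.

Radius of convergence at 0: 1/10.
At -1/10: an algebraic (square-root) branch point.

Branch term (11/6)*sqrt(1 - μ/(-1/10)): its argument vanishes at μ = -1/10, a square-root branch point, modulus 1/10.
The radius of convergence is the smallest modulus among the singular points: 1/10.


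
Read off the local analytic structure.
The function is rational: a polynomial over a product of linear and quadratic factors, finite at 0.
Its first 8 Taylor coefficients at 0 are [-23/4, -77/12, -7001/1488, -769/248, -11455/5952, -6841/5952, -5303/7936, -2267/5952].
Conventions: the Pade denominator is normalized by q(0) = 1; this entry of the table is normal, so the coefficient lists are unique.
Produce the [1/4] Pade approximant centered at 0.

Taylor coefficients needed (read off): a_0 = -23/4, a_1 = -77/12, a_2 = -7001/1488, a_3 = -769/248, a_4 = -11455/5952, a_5 = -6841/5952.
Write the denominator as Q(n) = 1 + q1*n + q2*n^2 + q3*n^3 + q4*n^4. Requiring Q*f - P = O(n^6) with deg P <= 1 kills the coefficients of n^2..n^5 in Q*f:
  n^2: a_2 + q1*a_1 + q2*a_0 = 0, i.e. -7001/1488 + (-77/12)*q1 + (-23/4)*q2 = 0.
  n^3: a_3 + q1*a_2 + q2*a_1 + q3*a_0 = 0, i.e. -769/248 + (-7001/1488)*q1 + (-77/12)*q2 + (-23/4)*q3 = 0.
  n^4: a_4 + q1*a_3 + q2*a_2 + q3*a_1 + q4*a_0 = 0, i.e. -11455/5952 + (-769/248)*q1 + (-7001/1488)*q2 + (-77/12)*q3 + (-23/4)*q4 = 0.
  n^5: a_5 + q1*a_4 + q2*a_3 + q3*a_2 + q4*a_1 = 0, i.e. -6841/5952 + (-11455/5952)*q1 + (-769/248)*q2 + (-7001/1488)*q3 + (-77/12)*q4 = 0.
Solving this linear system: q1 = -4127057/4865537, q2 = 77413271/603326588, q3 = 1750422/150831647, q4 = 44635761/9351562114.
The numerator is Q*f truncated at degree 1: P0 = a_0 = -23/4; P1 = a_1 + q1*a_0 = -22469854/14596611.

The Pade approximant has numerator coefficients [-23/4, -22469854/14596611]; denominator coefficients [1, -4127057/4865537, 77413271/603326588, 1750422/150831647, 44635761/9351562114].


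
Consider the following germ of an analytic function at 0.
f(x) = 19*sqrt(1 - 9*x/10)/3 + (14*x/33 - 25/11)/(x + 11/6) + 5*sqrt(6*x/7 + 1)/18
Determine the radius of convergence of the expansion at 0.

Denominator factor (x + 11/6): pole of order 1 at -11/6, modulus 11/6.
Branch term (19/3)*sqrt(1 - x/(10/9)): its argument vanishes at x = 10/9, a square-root branch point, modulus 10/9.
Branch term (5/18)*sqrt(1 - x/(-7/6)): its argument vanishes at x = -7/6, a square-root branch point, modulus 7/6.
The radius of convergence is the smallest modulus among the singular points: 10/9.

The radius of convergence is 10/9.


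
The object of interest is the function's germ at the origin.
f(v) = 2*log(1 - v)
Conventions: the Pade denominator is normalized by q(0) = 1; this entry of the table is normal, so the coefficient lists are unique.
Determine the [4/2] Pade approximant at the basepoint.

Taylor coefficients needed (expand at 0): a_0 = 0, a_1 = -2, a_2 = -1, a_3 = -2/3, a_4 = -1/2, a_5 = -2/5, a_6 = -1/3.
Write the denominator as Q(v) = 1 + q1*v + q2*v^2. Requiring Q*f - P = O(v^7) with deg P <= 4 kills the coefficients of v^5..v^6 in Q*f:
  v^5: a_5 + q1*a_4 + q2*a_3 = 0, i.e. -2/5 + (-1/2)*q1 + (-2/3)*q2 = 0.
  v^6: a_6 + q1*a_5 + q2*a_4 = 0, i.e. -1/3 + (-2/5)*q1 + (-1/2)*q2 = 0.
Solving this linear system: q1 = -4/3, q2 = 2/5.
The numerator is Q*f truncated at degree 4: P0 = a_0 = 0; P1 = a_1 + q1*a_0 = -2; P2 = a_2 + q1*a_1 + q2*a_0 = 5/3; P3 = a_3 + q1*a_2 + q2*a_1 = -2/15; P4 = a_4 + q1*a_3 + q2*a_2 = -1/90.

The Pade approximant has numerator coefficients [0, -2, 5/3, -2/15, -1/90]; denominator coefficients [1, -4/3, 2/5].


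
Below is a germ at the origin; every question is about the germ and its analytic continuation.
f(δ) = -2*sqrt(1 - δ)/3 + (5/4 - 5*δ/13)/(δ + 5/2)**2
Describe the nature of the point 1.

The term (-2/3)*sqrt(1 - δ/(1)) has argument 1 - 1/(1) = 0 at 1: a square-root (algebraic, two-sheeted) branch point; the remaining terms are analytic or single-valued there.

The point is an algebraic (square-root) branch point.


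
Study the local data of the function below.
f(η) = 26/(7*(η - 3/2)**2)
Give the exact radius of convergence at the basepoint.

The radius of convergence is 3/2.

Denominator factor (η - 3/2)^2: pole of order 2 at 3/2, modulus 3/2.
The radius of convergence is the smallest modulus among the singular points: 3/2.


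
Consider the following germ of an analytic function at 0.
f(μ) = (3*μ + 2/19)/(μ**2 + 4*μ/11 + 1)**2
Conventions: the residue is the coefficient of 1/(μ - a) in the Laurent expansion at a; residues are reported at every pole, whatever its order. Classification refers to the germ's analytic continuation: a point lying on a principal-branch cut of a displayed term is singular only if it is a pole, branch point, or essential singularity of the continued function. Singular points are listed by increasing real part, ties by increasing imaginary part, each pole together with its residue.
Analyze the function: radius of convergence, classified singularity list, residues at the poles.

Radius of convergence at 0: 1.
At (-2/11) - ((3/11)*sqrt(13))*i: a pole of order 2; residue -((2783/86697)*sqrt(13))*i.
At (-2/11) + ((3/11)*sqrt(13))*i: a pole of order 2; residue ((2783/86697)*sqrt(13))*i.


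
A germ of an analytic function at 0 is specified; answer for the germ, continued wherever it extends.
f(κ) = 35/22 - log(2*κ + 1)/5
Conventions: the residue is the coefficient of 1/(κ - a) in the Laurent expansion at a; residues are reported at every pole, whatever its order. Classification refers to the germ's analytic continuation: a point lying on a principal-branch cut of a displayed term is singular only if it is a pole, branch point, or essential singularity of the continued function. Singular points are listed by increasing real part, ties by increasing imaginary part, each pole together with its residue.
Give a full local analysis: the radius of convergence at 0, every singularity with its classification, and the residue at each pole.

Radius of convergence at 0: 1/2.
At -1/2: a logarithmic branch point.

Branch term (-1/5)*log(1 - κ/(-1/2)): its argument vanishes at κ = -1/2, a logarithmic branch point, modulus 1/2.
The radius of convergence is the smallest modulus among the singular points: 1/2.


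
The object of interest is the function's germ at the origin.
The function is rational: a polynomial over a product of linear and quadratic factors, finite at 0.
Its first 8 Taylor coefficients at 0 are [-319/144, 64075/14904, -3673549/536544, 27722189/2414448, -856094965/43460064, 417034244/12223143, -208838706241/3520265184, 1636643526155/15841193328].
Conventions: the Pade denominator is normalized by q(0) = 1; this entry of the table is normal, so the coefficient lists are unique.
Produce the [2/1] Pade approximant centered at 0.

Taylor coefficients needed (read off): a_0 = -319/144, a_1 = 64075/14904, a_2 = -3673549/536544, a_3 = 27722189/2414448.
Write the denominator as Q(n) = 1 + q1*n. Requiring Q*f - P = O(n^4) with deg P <= 2 kills the coefficients of n^3..n^3 in Q*f:
  n^3: a_3 + q1*a_2 = 0, i.e. 27722189/2414448 + (-3673549/536544)*q1 = 0.
Solving this linear system: q1 = 5040398/3005631.
The numerator is Q*f truncated at degree 2: P0 = a_0 = -319/144; P1 = a_1 + q1*a_0 = 161540159/276518052; P2 = a_2 + q1*a_1 = 267651263/737381472.

The Pade approximant has numerator coefficients [-319/144, 161540159/276518052, 267651263/737381472]; denominator coefficients [1, 5040398/3005631].


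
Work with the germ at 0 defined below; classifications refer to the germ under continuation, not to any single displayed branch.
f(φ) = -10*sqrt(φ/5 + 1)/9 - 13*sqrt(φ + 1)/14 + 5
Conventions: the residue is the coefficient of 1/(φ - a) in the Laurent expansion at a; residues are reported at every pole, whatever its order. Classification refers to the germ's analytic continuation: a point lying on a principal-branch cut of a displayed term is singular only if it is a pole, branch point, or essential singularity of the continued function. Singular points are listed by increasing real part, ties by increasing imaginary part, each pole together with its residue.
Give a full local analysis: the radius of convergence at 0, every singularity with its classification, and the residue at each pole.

Branch term (-13/14)*sqrt(1 - φ/(-1)): its argument vanishes at φ = -1, a square-root branch point, modulus 1.
Branch term (-10/9)*sqrt(1 - φ/(-5)): its argument vanishes at φ = -5, a square-root branch point, modulus 5.
The radius of convergence is the smallest modulus among the singular points: 1.
List the singular points by increasing real part (a conjugate pair: the negative imaginary part first).

Radius of convergence at 0: 1.
At -5: an algebraic (square-root) branch point.
At -1: an algebraic (square-root) branch point.
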